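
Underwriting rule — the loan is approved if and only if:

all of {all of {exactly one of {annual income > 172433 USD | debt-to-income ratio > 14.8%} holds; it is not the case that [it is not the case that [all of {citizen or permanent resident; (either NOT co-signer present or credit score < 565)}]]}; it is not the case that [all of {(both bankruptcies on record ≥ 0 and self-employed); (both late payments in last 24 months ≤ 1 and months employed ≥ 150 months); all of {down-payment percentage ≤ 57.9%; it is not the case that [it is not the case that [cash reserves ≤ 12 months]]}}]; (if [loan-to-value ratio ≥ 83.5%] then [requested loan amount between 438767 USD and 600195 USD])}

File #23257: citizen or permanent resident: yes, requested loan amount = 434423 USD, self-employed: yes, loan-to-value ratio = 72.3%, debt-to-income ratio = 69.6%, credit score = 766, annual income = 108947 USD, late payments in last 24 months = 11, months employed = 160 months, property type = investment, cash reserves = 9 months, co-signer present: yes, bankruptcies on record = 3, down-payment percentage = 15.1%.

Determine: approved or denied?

Denied

Atomic conditions:
  annual income > 172433 USD: 108947 > 172433 is false
  debt-to-income ratio > 14.8%: 69.6 > 14.8 is true
  citizen or permanent resident: yes → true
  NOT co-signer present: yes → false
  credit score < 565: 766 < 565 is false
  bankruptcies on record ≥ 0: 3 ≥ 0 is true
  self-employed: yes → true
  late payments in last 24 months ≤ 1: 11 ≤ 1 is false
  months employed ≥ 150 months: 160 ≥ 150 is true
  down-payment percentage ≤ 57.9%: 15.1 ≤ 57.9 is true
  cash reserves ≤ 12 months: 9 ≤ 12 is true
  loan-to-value ratio ≥ 83.5%: 72.3 ≥ 83.5 is false
  requested loan amount between 438767 USD and 600195 USD: 434423 in [438767, 600195] is false
Combine:
[1.1] exactly-one(false, true) = true
[1.2.1.1.2] false OR false = false
[1.2.1.1] true AND false = false
[1.2.1] NOT false = true
[1.2] NOT true = false
[1] true AND false = false
[2.1.1] true AND true = true
[2.1.2] false AND true = false
[2.1.3.2.1] NOT true = false
[2.1.3.2] NOT false = true
[2.1.3] true AND true = true
[2.1] true AND false AND true = false
[2] NOT false = true
[3] false → false (antecedent false ⇒ implication holds) = true
[root] false AND true AND true = false
Overall: false → denied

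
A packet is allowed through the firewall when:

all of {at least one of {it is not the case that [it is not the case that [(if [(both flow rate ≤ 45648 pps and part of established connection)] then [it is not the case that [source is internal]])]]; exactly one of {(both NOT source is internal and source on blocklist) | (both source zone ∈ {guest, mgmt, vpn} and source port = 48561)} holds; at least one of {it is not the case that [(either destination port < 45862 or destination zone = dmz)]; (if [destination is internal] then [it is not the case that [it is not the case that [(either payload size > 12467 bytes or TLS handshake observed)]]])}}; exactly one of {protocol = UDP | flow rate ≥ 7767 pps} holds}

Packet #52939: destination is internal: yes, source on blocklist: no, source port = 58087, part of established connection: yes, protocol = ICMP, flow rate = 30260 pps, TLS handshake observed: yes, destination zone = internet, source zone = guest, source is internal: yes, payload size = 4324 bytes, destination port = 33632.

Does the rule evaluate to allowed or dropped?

Allowed

Atomic conditions:
  flow rate ≤ 45648 pps: 30260 ≤ 45648 is true
  part of established connection: yes → true
  source is internal: yes → true
  NOT source is internal: yes → false
  source on blocklist: no → false
  source zone ∈ {guest, mgmt, vpn}: guest is in the set → true
  source port = 48561: 58087 == 48561 is false
  destination port < 45862: 33632 < 45862 is true
  destination zone = dmz: internet == dmz is false
  destination is internal: yes → true
  payload size > 12467 bytes: 4324 > 12467 is false
  TLS handshake observed: yes → true
  protocol = UDP: ICMP == UDP is false
  flow rate ≥ 7767 pps: 30260 ≥ 7767 is true
Combine:
[1.1.1.1.1] true AND true = true
[1.1.1.1.2] NOT true = false
[1.1.1.1] true → false = false
[1.1.1] NOT false = true
[1.1] NOT true = false
[1.2.1] false AND false = false
[1.2.2] true AND false = false
[1.2] exactly-one(false, false) = false
[1.3.1.1] true OR false = true
[1.3.1] NOT true = false
[1.3.2.2.1.1] false OR true = true
[1.3.2.2.1] NOT true = false
[1.3.2.2] NOT false = true
[1.3.2] true → true = true
[1.3] false OR true = true
[1] false OR false OR true = true
[2] exactly-one(false, true) = true
[root] true AND true = true
Overall: true → allowed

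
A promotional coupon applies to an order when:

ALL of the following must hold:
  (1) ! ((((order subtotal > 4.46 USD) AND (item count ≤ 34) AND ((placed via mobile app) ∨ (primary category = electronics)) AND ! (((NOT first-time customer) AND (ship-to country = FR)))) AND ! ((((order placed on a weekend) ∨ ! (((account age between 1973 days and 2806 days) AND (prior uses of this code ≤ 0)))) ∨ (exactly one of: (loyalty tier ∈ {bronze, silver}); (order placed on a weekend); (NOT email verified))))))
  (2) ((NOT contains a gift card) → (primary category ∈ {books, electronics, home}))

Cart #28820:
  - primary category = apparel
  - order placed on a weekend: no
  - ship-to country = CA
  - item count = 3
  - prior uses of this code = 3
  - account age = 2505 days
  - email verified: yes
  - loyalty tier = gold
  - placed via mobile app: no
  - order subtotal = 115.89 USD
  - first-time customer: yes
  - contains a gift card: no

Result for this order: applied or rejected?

Rejected

Atomic conditions:
  order subtotal > 4.46 USD: 115.89 > 4.46 is true
  item count ≤ 34: 3 ≤ 34 is true
  placed via mobile app: no → false
  primary category = electronics: apparel == electronics is false
  NOT first-time customer: yes → false
  ship-to country = FR: CA == FR is false
  order placed on a weekend: no → false
  account age between 1973 days and 2806 days: 2505 in [1973, 2806] is true
  prior uses of this code ≤ 0: 3 ≤ 0 is false
  loyalty tier ∈ {bronze, silver}: gold is not in the set → false
  NOT email verified: yes → false
  NOT contains a gift card: no → true
  primary category ∈ {books, electronics, home}: apparel is not in the set → false
Combine:
[1.1.1.3] false OR false = false
[1.1.1.4.1] false AND false = false
[1.1.1.4] NOT false = true
[1.1.1] true AND true AND false AND true = false
[1.1.2.1.1.2.1] true AND false = false
[1.1.2.1.1.2] NOT false = true
[1.1.2.1.1] false OR true = true
[1.1.2.1.2] exactly-one(false, false, false) = false
[1.1.2.1] true OR false = true
[1.1.2] NOT true = false
[1.1] false AND false = false
[1] NOT false = true
[2] true → false = false
[root] true AND false = false
Overall: false → rejected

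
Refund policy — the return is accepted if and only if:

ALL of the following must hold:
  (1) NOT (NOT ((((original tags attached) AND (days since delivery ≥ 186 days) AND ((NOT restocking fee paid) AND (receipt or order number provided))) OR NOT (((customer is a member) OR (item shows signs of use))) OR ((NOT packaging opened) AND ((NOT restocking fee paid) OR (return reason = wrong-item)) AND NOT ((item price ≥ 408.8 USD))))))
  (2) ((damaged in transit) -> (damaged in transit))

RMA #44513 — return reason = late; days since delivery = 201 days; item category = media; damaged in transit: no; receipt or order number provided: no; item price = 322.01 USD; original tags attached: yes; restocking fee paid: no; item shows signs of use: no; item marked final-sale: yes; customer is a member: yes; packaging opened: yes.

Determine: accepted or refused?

Refused

Atomic conditions:
  original tags attached: yes → true
  days since delivery ≥ 186 days: 201 ≥ 186 is true
  NOT restocking fee paid: no → true
  receipt or order number provided: no → false
  customer is a member: yes → true
  item shows signs of use: no → false
  NOT packaging opened: yes → false
  return reason = wrong-item: late == wrong-item is false
  item price ≥ 408.8 USD: 322.01 ≥ 408.8 is false
  damaged in transit: no → false
Combine:
[1.1.1.1.3] true AND false = false
[1.1.1.1] true AND true AND false = false
[1.1.1.2.1] true OR false = true
[1.1.1.2] NOT true = false
[1.1.1.3.2] true OR false = true
[1.1.1.3.3] NOT false = true
[1.1.1.3] false AND true AND true = false
[1.1.1] false OR false OR false = false
[1.1] NOT false = true
[1] NOT true = false
[2] false → false (antecedent false ⇒ implication holds) = true
[root] false AND true = false
Overall: false → refused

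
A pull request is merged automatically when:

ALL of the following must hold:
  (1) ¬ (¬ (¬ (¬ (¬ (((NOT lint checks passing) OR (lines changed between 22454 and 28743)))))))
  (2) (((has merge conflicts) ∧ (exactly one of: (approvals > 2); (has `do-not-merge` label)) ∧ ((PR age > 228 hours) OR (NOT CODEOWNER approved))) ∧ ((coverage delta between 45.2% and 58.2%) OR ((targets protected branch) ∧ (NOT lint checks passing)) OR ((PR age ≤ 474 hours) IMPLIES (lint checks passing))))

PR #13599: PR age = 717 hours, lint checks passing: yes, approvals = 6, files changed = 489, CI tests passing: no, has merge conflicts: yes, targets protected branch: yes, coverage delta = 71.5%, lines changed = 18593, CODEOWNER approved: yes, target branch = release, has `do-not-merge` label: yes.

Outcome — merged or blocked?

Blocked

Atomic conditions:
  NOT lint checks passing: yes → false
  lines changed between 22454 and 28743: 18593 in [22454, 28743] is false
  has merge conflicts: yes → true
  approvals > 2: 6 > 2 is true
  has `do-not-merge` label: yes → true
  PR age > 228 hours: 717 > 228 is true
  NOT CODEOWNER approved: yes → false
  coverage delta between 45.2% and 58.2%: 71.5 in [45.2, 58.2] is false
  targets protected branch: yes → true
  PR age ≤ 474 hours: 717 ≤ 474 is false
  lint checks passing: yes → true
Combine:
[1.1.1.1.1.1] false OR false = false
[1.1.1.1.1] NOT false = true
[1.1.1.1] NOT true = false
[1.1.1] NOT false = true
[1.1] NOT true = false
[1] NOT false = true
[2.1.2] exactly-one(true, true) = false
[2.1.3] true OR false = true
[2.1] true AND false AND true = false
[2.2.2] true AND false = false
[2.2.3] false → true (antecedent false ⇒ implication holds) = true
[2.2] false OR false OR true = true
[2] false AND true = false
[root] true AND false = false
Overall: false → blocked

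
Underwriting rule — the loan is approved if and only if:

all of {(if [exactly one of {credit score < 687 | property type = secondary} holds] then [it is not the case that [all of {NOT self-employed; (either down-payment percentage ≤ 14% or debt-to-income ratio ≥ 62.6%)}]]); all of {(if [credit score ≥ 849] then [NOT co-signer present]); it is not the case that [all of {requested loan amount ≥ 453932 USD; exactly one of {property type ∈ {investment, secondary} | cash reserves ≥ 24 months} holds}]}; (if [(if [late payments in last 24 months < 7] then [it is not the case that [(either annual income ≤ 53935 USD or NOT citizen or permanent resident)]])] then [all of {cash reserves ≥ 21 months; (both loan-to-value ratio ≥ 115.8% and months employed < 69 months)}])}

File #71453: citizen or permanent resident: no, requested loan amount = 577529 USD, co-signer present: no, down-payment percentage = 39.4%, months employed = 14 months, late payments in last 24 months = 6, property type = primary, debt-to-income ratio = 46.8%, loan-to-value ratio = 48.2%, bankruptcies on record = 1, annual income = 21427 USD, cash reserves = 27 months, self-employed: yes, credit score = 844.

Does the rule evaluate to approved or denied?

Denied

Atomic conditions:
  credit score < 687: 844 < 687 is false
  property type = secondary: primary == secondary is false
  NOT self-employed: yes → false
  down-payment percentage ≤ 14%: 39.4 ≤ 14 is false
  debt-to-income ratio ≥ 62.6%: 46.8 ≥ 62.6 is false
  credit score ≥ 849: 844 ≥ 849 is false
  NOT co-signer present: no → true
  requested loan amount ≥ 453932 USD: 577529 ≥ 453932 is true
  property type ∈ {investment, secondary}: primary is not in the set → false
  cash reserves ≥ 24 months: 27 ≥ 24 is true
  late payments in last 24 months < 7: 6 < 7 is true
  annual income ≤ 53935 USD: 21427 ≤ 53935 is true
  NOT citizen or permanent resident: no → true
  cash reserves ≥ 21 months: 27 ≥ 21 is true
  loan-to-value ratio ≥ 115.8%: 48.2 ≥ 115.8 is false
  months employed < 69 months: 14 < 69 is true
Combine:
[1.1] exactly-one(false, false) = false
[1.2.1.2] false OR false = false
[1.2.1] false AND false = false
[1.2] NOT false = true
[1] false → true (antecedent false ⇒ implication holds) = true
[2.1] false → true (antecedent false ⇒ implication holds) = true
[2.2.1.2] exactly-one(false, true) = true
[2.2.1] true AND true = true
[2.2] NOT true = false
[2] true AND false = false
[3.1.2.1] true OR true = true
[3.1.2] NOT true = false
[3.1] true → false = false
[3.2.2] false AND true = false
[3.2] true AND false = false
[3] false → false (antecedent false ⇒ implication holds) = true
[root] true AND false AND true = false
Overall: false → denied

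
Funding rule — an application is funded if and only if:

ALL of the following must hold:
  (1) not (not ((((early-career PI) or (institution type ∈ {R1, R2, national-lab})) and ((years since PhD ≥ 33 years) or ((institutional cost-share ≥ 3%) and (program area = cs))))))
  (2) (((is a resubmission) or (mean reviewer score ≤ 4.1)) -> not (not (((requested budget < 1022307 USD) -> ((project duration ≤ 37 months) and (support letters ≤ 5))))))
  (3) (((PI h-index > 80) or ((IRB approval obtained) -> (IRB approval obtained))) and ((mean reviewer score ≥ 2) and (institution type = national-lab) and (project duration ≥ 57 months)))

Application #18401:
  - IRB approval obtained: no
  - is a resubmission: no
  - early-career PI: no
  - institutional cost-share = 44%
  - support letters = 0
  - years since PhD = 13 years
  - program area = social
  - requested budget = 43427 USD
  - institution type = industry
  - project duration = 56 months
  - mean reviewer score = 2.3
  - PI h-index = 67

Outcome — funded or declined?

Atomic conditions:
  early-career PI: no → false
  institution type ∈ {R1, R2, national-lab}: industry is not in the set → false
  years since PhD ≥ 33 years: 13 ≥ 33 is false
  institutional cost-share ≥ 3%: 44 ≥ 3 is true
  program area = cs: social == cs is false
  is a resubmission: no → false
  mean reviewer score ≤ 4.1: 2.3 ≤ 4.1 is true
  requested budget < 1022307 USD: 43427 < 1022307 is true
  project duration ≤ 37 months: 56 ≤ 37 is false
  support letters ≤ 5: 0 ≤ 5 is true
  PI h-index > 80: 67 > 80 is false
  IRB approval obtained: no → false
  mean reviewer score ≥ 2: 2.3 ≥ 2 is true
  institution type = national-lab: industry == national-lab is false
  project duration ≥ 57 months: 56 ≥ 57 is false
Combine:
[1.1.1.1] false OR false = false
[1.1.1.2.2] true AND false = false
[1.1.1.2] false OR false = false
[1.1.1] false AND false = false
[1.1] NOT false = true
[1] NOT true = false
[2.1] false OR true = true
[2.2.1.1.2] false AND true = false
[2.2.1.1] true → false = false
[2.2.1] NOT false = true
[2.2] NOT true = false
[2] true → false = false
[3.1.2] false → false (antecedent false ⇒ implication holds) = true
[3.1] false OR true = true
[3.2] true AND false AND false = false
[3] true AND false = false
[root] false AND false AND false = false
Overall: false → declined

Declined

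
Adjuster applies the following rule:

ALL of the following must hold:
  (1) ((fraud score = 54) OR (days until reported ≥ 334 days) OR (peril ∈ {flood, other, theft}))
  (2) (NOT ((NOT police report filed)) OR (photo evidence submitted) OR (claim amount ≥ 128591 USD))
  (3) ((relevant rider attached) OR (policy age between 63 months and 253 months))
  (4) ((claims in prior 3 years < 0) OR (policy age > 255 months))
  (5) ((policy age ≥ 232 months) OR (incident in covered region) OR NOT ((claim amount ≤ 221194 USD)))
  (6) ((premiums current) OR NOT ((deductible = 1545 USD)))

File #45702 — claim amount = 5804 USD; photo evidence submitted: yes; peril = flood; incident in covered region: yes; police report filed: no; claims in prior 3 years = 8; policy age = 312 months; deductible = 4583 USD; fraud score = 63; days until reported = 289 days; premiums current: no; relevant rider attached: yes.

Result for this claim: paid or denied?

Atomic conditions:
  fraud score = 54: 63 == 54 is false
  days until reported ≥ 334 days: 289 ≥ 334 is false
  peril ∈ {flood, other, theft}: flood is in the set → true
  NOT police report filed: no → true
  photo evidence submitted: yes → true
  claim amount ≥ 128591 USD: 5804 ≥ 128591 is false
  relevant rider attached: yes → true
  policy age between 63 months and 253 months: 312 in [63, 253] is false
  claims in prior 3 years < 0: 8 < 0 is false
  policy age > 255 months: 312 > 255 is true
  policy age ≥ 232 months: 312 ≥ 232 is true
  incident in covered region: yes → true
  claim amount ≤ 221194 USD: 5804 ≤ 221194 is true
  premiums current: no → false
  deductible = 1545 USD: 4583 == 1545 is false
Combine:
[1] false OR false OR true = true
[2.1] NOT true = false
[2] false OR true OR false = true
[3] true OR false = true
[4] false OR true = true
[5.3] NOT true = false
[5] true OR true OR false = true
[6.2] NOT false = true
[6] false OR true = true
[root] true AND true AND true AND true AND true AND true = true
Overall: true → paid

Paid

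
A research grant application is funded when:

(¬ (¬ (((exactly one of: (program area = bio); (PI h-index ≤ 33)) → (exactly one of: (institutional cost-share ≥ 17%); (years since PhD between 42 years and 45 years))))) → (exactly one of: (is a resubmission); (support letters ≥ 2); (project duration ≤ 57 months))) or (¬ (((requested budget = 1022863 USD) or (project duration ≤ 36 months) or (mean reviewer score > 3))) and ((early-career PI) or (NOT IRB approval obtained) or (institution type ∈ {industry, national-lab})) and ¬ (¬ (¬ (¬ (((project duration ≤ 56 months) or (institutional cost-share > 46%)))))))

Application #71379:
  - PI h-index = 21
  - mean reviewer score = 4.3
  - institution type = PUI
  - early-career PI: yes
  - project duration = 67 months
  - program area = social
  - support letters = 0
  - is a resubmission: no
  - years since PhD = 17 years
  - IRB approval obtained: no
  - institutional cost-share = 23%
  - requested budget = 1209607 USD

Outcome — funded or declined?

Declined

Atomic conditions:
  program area = bio: social == bio is false
  PI h-index ≤ 33: 21 ≤ 33 is true
  institutional cost-share ≥ 17%: 23 ≥ 17 is true
  years since PhD between 42 years and 45 years: 17 in [42, 45] is false
  is a resubmission: no → false
  support letters ≥ 2: 0 ≥ 2 is false
  project duration ≤ 57 months: 67 ≤ 57 is false
  requested budget = 1022863 USD: 1209607 == 1022863 is false
  project duration ≤ 36 months: 67 ≤ 36 is false
  mean reviewer score > 3: 4.3 > 3 is true
  early-career PI: yes → true
  NOT IRB approval obtained: no → true
  institution type ∈ {industry, national-lab}: PUI is not in the set → false
  project duration ≤ 56 months: 67 ≤ 56 is false
  institutional cost-share > 46%: 23 > 46 is false
Combine:
[1.1.1.1.1] exactly-one(false, true) = true
[1.1.1.1.2] exactly-one(true, false) = true
[1.1.1.1] true → true = true
[1.1.1] NOT true = false
[1.1] NOT false = true
[1.2] exactly-one(false, false, false) = false
[1] true → false = false
[2.1.1] false OR false OR true = true
[2.1] NOT true = false
[2.2] true OR true OR false = true
[2.3.1.1.1.1] false OR false = false
[2.3.1.1.1] NOT false = true
[2.3.1.1] NOT true = false
[2.3.1] NOT false = true
[2.3] NOT true = false
[2] false AND true AND false = false
[root] false OR false = false
Overall: false → declined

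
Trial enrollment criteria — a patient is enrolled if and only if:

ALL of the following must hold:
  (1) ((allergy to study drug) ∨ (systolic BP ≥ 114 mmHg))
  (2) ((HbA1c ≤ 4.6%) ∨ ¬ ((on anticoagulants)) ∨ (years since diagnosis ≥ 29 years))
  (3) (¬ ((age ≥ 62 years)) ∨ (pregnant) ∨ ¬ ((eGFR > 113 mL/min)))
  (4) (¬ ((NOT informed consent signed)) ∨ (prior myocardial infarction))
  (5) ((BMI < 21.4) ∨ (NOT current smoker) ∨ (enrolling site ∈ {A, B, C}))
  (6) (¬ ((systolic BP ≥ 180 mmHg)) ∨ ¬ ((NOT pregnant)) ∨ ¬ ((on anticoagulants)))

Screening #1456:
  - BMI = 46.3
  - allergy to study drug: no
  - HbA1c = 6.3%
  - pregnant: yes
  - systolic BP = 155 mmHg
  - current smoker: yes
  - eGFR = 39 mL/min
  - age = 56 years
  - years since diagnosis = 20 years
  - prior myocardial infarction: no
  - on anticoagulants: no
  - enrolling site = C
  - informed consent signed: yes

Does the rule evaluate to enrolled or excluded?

Atomic conditions:
  allergy to study drug: no → false
  systolic BP ≥ 114 mmHg: 155 ≥ 114 is true
  HbA1c ≤ 4.6%: 6.3 ≤ 4.6 is false
  on anticoagulants: no → false
  years since diagnosis ≥ 29 years: 20 ≥ 29 is false
  age ≥ 62 years: 56 ≥ 62 is false
  pregnant: yes → true
  eGFR > 113 mL/min: 39 > 113 is false
  NOT informed consent signed: yes → false
  prior myocardial infarction: no → false
  BMI < 21.4: 46.3 < 21.4 is false
  NOT current smoker: yes → false
  enrolling site ∈ {A, B, C}: C is in the set → true
  systolic BP ≥ 180 mmHg: 155 ≥ 180 is false
  NOT pregnant: yes → false
Combine:
[1] false OR true = true
[2.2] NOT false = true
[2] false OR true OR false = true
[3.1] NOT false = true
[3.3] NOT false = true
[3] true OR true OR true = true
[4.1] NOT false = true
[4] true OR false = true
[5] false OR false OR true = true
[6.1] NOT false = true
[6.2] NOT false = true
[6.3] NOT false = true
[6] true OR true OR true = true
[root] true AND true AND true AND true AND true AND true = true
Overall: true → enrolled

Enrolled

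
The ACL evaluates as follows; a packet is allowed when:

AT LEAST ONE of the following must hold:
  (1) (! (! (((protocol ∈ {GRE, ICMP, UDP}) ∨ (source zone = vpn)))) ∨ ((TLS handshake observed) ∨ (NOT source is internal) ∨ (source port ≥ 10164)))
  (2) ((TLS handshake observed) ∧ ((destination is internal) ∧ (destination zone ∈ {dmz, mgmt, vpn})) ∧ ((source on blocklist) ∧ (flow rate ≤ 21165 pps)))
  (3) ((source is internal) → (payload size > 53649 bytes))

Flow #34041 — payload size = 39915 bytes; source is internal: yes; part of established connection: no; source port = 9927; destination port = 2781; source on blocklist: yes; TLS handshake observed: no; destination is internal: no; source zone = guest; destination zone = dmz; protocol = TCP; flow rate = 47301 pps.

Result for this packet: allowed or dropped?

Dropped

Atomic conditions:
  protocol ∈ {GRE, ICMP, UDP}: TCP is not in the set → false
  source zone = vpn: guest == vpn is false
  TLS handshake observed: no → false
  NOT source is internal: yes → false
  source port ≥ 10164: 9927 ≥ 10164 is false
  destination is internal: no → false
  destination zone ∈ {dmz, mgmt, vpn}: dmz is in the set → true
  source on blocklist: yes → true
  flow rate ≤ 21165 pps: 47301 ≤ 21165 is false
  source is internal: yes → true
  payload size > 53649 bytes: 39915 > 53649 is false
Combine:
[1.1.1.1] false OR false = false
[1.1.1] NOT false = true
[1.1] NOT true = false
[1.2] false OR false OR false = false
[1] false OR false = false
[2.2] false AND true = false
[2.3] true AND false = false
[2] false AND false AND false = false
[3] true → false = false
[root] false OR false OR false = false
Overall: false → dropped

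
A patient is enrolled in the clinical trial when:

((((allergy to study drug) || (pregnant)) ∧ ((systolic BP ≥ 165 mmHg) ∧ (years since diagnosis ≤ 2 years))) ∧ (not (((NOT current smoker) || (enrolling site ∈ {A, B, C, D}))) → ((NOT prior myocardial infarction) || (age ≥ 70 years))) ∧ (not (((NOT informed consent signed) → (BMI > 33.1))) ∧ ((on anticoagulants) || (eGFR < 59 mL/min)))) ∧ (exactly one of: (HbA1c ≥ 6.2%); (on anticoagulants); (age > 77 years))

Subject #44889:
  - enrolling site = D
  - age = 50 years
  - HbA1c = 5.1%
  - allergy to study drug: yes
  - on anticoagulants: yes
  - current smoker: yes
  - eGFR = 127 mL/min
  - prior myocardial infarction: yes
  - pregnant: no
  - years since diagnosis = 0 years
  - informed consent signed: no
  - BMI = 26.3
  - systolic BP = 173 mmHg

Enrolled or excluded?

Enrolled

Atomic conditions:
  allergy to study drug: yes → true
  pregnant: no → false
  systolic BP ≥ 165 mmHg: 173 ≥ 165 is true
  years since diagnosis ≤ 2 years: 0 ≤ 2 is true
  NOT current smoker: yes → false
  enrolling site ∈ {A, B, C, D}: D is in the set → true
  NOT prior myocardial infarction: yes → false
  age ≥ 70 years: 50 ≥ 70 is false
  NOT informed consent signed: no → true
  BMI > 33.1: 26.3 > 33.1 is false
  on anticoagulants: yes → true
  eGFR < 59 mL/min: 127 < 59 is false
  HbA1c ≥ 6.2%: 5.1 ≥ 6.2 is false
  age > 77 years: 50 > 77 is false
Combine:
[1.1.1] true OR false = true
[1.1.2] true AND true = true
[1.1] true AND true = true
[1.2.1.1] false OR true = true
[1.2.1] NOT true = false
[1.2.2] false OR false = false
[1.2] false → false (antecedent false ⇒ implication holds) = true
[1.3.1.1] true → false = false
[1.3.1] NOT false = true
[1.3.2] true OR false = true
[1.3] true AND true = true
[1] true AND true AND true = true
[2] exactly-one(false, true, false) = true
[root] true AND true = true
Overall: true → enrolled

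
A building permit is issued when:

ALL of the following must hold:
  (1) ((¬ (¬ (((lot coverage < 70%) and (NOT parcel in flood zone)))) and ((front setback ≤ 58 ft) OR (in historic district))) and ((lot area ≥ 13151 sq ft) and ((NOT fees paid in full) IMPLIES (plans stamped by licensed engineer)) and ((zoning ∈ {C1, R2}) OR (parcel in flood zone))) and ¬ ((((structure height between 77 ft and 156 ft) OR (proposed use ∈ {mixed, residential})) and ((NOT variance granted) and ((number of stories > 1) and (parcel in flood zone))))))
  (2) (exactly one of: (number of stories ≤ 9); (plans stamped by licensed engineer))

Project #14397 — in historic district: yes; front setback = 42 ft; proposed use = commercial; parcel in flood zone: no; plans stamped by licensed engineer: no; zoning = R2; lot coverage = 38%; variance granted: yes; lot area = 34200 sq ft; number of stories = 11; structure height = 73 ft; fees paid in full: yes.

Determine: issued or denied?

Denied

Atomic conditions:
  lot coverage < 70%: 38 < 70 is true
  NOT parcel in flood zone: no → true
  front setback ≤ 58 ft: 42 ≤ 58 is true
  in historic district: yes → true
  lot area ≥ 13151 sq ft: 34200 ≥ 13151 is true
  NOT fees paid in full: yes → false
  plans stamped by licensed engineer: no → false
  zoning ∈ {C1, R2}: R2 is in the set → true
  parcel in flood zone: no → false
  structure height between 77 ft and 156 ft: 73 in [77, 156] is false
  proposed use ∈ {mixed, residential}: commercial is not in the set → false
  NOT variance granted: yes → false
  number of stories > 1: 11 > 1 is true
  number of stories ≤ 9: 11 ≤ 9 is false
Combine:
[1.1.1.1.1] true AND true = true
[1.1.1.1] NOT true = false
[1.1.1] NOT false = true
[1.1.2] true OR true = true
[1.1] true AND true = true
[1.2.2] false → false (antecedent false ⇒ implication holds) = true
[1.2.3] true OR false = true
[1.2] true AND true AND true = true
[1.3.1.1] false OR false = false
[1.3.1.2.2] true AND false = false
[1.3.1.2] false AND false = false
[1.3.1] false AND false = false
[1.3] NOT false = true
[1] true AND true AND true = true
[2] exactly-one(false, false) = false
[root] true AND false = false
Overall: false → denied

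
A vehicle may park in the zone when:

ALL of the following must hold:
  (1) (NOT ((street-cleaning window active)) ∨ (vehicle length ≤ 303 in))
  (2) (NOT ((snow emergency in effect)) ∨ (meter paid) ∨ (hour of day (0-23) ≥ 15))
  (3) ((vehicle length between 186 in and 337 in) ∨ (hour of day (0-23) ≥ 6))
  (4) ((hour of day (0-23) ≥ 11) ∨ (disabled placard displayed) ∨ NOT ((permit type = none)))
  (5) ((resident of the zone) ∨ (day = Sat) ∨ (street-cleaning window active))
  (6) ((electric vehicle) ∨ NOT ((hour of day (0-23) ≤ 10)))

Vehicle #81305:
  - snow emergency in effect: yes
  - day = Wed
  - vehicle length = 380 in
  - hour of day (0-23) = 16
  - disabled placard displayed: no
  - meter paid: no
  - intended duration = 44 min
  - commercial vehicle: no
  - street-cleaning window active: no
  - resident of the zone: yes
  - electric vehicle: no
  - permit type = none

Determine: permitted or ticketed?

Atomic conditions:
  street-cleaning window active: no → false
  vehicle length ≤ 303 in: 380 ≤ 303 is false
  snow emergency in effect: yes → true
  meter paid: no → false
  hour of day (0-23) ≥ 15: 16 ≥ 15 is true
  vehicle length between 186 in and 337 in: 380 in [186, 337] is false
  hour of day (0-23) ≥ 6: 16 ≥ 6 is true
  hour of day (0-23) ≥ 11: 16 ≥ 11 is true
  disabled placard displayed: no → false
  permit type = none: none == none is true
  resident of the zone: yes → true
  day = Sat: Wed == Sat is false
  electric vehicle: no → false
  hour of day (0-23) ≤ 10: 16 ≤ 10 is false
Combine:
[1.1] NOT false = true
[1] true OR false = true
[2.1] NOT true = false
[2] false OR false OR true = true
[3] false OR true = true
[4.3] NOT true = false
[4] true OR false OR false = true
[5] true OR false OR false = true
[6.2] NOT false = true
[6] false OR true = true
[root] true AND true AND true AND true AND true AND true = true
Overall: true → permitted

Permitted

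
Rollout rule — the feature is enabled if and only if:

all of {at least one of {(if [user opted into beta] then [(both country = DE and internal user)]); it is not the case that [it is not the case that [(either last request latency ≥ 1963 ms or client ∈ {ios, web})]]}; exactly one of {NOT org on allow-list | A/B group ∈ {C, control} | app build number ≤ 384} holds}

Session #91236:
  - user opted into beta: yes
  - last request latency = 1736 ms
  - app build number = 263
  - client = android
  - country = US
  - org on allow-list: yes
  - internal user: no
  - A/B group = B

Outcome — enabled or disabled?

Disabled

Atomic conditions:
  user opted into beta: yes → true
  country = DE: US == DE is false
  internal user: no → false
  last request latency ≥ 1963 ms: 1736 ≥ 1963 is false
  client ∈ {ios, web}: android is not in the set → false
  NOT org on allow-list: yes → false
  A/B group ∈ {C, control}: B is not in the set → false
  app build number ≤ 384: 263 ≤ 384 is true
Combine:
[1.1.2] false AND false = false
[1.1] true → false = false
[1.2.1.1] false OR false = false
[1.2.1] NOT false = true
[1.2] NOT true = false
[1] false OR false = false
[2] exactly-one(false, false, true) = true
[root] false AND true = false
Overall: false → disabled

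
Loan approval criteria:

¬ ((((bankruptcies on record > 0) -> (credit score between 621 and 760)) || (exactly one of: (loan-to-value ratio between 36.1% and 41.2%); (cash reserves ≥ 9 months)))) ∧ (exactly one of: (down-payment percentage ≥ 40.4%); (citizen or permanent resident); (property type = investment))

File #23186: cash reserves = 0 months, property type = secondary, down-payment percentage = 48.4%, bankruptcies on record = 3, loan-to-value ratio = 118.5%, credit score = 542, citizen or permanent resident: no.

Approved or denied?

Approved

Atomic conditions:
  bankruptcies on record > 0: 3 > 0 is true
  credit score between 621 and 760: 542 in [621, 760] is false
  loan-to-value ratio between 36.1% and 41.2%: 118.5 in [36.1, 41.2] is false
  cash reserves ≥ 9 months: 0 ≥ 9 is false
  down-payment percentage ≥ 40.4%: 48.4 ≥ 40.4 is true
  citizen or permanent resident: no → false
  property type = investment: secondary == investment is false
Combine:
[1.1.1] true → false = false
[1.1.2] exactly-one(false, false) = false
[1.1] false OR false = false
[1] NOT false = true
[2] exactly-one(true, false, false) = true
[root] true AND true = true
Overall: true → approved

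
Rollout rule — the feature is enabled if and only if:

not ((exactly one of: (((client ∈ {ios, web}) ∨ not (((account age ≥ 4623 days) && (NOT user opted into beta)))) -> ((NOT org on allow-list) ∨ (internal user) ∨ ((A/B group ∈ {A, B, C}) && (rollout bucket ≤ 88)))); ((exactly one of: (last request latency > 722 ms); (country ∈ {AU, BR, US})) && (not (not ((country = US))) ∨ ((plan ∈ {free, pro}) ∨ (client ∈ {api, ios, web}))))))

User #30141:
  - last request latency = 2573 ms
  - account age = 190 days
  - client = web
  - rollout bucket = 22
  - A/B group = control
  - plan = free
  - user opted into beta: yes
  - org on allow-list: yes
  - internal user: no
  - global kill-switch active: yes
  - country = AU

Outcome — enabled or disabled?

Enabled

Atomic conditions:
  client ∈ {ios, web}: web is in the set → true
  account age ≥ 4623 days: 190 ≥ 4623 is false
  NOT user opted into beta: yes → false
  NOT org on allow-list: yes → false
  internal user: no → false
  A/B group ∈ {A, B, C}: control is not in the set → false
  rollout bucket ≤ 88: 22 ≤ 88 is true
  last request latency > 722 ms: 2573 > 722 is true
  country ∈ {AU, BR, US}: AU is in the set → true
  country = US: AU == US is false
  plan ∈ {free, pro}: free is in the set → true
  client ∈ {api, ios, web}: web is in the set → true
Combine:
[1.1.1.2.1] false AND false = false
[1.1.1.2] NOT false = true
[1.1.1] true OR true = true
[1.1.2.3] false AND true = false
[1.1.2] false OR false OR false = false
[1.1] true → false = false
[1.2.1] exactly-one(true, true) = false
[1.2.2.1.1] NOT false = true
[1.2.2.1] NOT true = false
[1.2.2.2] true OR true = true
[1.2.2] false OR true = true
[1.2] false AND true = false
[1] exactly-one(false, false) = false
[root] NOT false = true
Overall: true → enabled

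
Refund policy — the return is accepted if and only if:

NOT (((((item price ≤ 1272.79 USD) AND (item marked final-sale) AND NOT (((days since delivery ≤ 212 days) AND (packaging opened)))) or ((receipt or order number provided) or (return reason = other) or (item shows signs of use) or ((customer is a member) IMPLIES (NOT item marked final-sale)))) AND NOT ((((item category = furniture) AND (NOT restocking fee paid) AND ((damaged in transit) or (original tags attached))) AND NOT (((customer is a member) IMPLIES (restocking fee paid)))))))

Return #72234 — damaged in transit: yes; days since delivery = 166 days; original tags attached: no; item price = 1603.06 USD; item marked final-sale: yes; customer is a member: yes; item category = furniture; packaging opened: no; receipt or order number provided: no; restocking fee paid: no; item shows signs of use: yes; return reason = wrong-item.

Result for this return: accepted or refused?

Atomic conditions:
  item price ≤ 1272.79 USD: 1603.06 ≤ 1272.79 is false
  item marked final-sale: yes → true
  days since delivery ≤ 212 days: 166 ≤ 212 is true
  packaging opened: no → false
  receipt or order number provided: no → false
  return reason = other: wrong-item == other is false
  item shows signs of use: yes → true
  customer is a member: yes → true
  NOT item marked final-sale: yes → false
  item category = furniture: furniture == furniture is true
  NOT restocking fee paid: no → true
  damaged in transit: yes → true
  original tags attached: no → false
  restocking fee paid: no → false
Combine:
[1.1.1.3.1] true AND false = false
[1.1.1.3] NOT false = true
[1.1.1] false AND true AND true = false
[1.1.2.4] true → false = false
[1.1.2] false OR false OR true OR false = true
[1.1] false OR true = true
[1.2.1.1.3] true OR false = true
[1.2.1.1] true AND true AND true = true
[1.2.1.2.1] true → false = false
[1.2.1.2] NOT false = true
[1.2.1] true AND true = true
[1.2] NOT true = false
[1] true AND false = false
[root] NOT false = true
Overall: true → accepted

Accepted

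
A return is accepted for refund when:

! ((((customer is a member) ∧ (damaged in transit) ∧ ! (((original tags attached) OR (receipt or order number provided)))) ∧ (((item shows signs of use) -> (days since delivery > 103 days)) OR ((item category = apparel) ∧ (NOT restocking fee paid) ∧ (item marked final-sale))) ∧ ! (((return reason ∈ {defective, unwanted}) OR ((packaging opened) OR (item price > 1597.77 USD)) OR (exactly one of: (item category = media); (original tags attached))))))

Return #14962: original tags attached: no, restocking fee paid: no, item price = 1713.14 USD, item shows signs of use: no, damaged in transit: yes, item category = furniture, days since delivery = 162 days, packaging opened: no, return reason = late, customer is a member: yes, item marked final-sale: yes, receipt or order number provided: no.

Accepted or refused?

Accepted

Atomic conditions:
  customer is a member: yes → true
  damaged in transit: yes → true
  original tags attached: no → false
  receipt or order number provided: no → false
  item shows signs of use: no → false
  days since delivery > 103 days: 162 > 103 is true
  item category = apparel: furniture == apparel is false
  NOT restocking fee paid: no → true
  item marked final-sale: yes → true
  return reason ∈ {defective, unwanted}: late is not in the set → false
  packaging opened: no → false
  item price > 1597.77 USD: 1713.14 > 1597.77 is true
  item category = media: furniture == media is false
Combine:
[1.1.3.1] false OR false = false
[1.1.3] NOT false = true
[1.1] true AND true AND true = true
[1.2.1] false → true (antecedent false ⇒ implication holds) = true
[1.2.2] false AND true AND true = false
[1.2] true OR false = true
[1.3.1.2] false OR true = true
[1.3.1.3] exactly-one(false, false) = false
[1.3.1] false OR true OR false = true
[1.3] NOT true = false
[1] true AND true AND false = false
[root] NOT false = true
Overall: true → accepted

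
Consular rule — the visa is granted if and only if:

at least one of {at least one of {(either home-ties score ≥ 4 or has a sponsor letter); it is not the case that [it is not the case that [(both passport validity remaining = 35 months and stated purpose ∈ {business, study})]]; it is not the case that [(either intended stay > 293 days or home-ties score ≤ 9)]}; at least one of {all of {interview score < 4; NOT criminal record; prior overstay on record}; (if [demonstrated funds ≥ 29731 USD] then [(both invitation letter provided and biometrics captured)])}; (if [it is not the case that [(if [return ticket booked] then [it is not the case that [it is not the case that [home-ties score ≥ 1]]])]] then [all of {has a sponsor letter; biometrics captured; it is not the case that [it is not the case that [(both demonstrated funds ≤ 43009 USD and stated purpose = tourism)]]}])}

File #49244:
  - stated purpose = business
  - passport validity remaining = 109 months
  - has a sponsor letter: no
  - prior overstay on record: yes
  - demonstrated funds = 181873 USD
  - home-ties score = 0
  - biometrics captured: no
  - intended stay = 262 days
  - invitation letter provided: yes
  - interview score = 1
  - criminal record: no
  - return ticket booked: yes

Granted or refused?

Granted

Atomic conditions:
  home-ties score ≥ 4: 0 ≥ 4 is false
  has a sponsor letter: no → false
  passport validity remaining = 35 months: 109 == 35 is false
  stated purpose ∈ {business, study}: business is in the set → true
  intended stay > 293 days: 262 > 293 is false
  home-ties score ≤ 9: 0 ≤ 9 is true
  interview score < 4: 1 < 4 is true
  NOT criminal record: no → true
  prior overstay on record: yes → true
  demonstrated funds ≥ 29731 USD: 181873 ≥ 29731 is true
  invitation letter provided: yes → true
  biometrics captured: no → false
  return ticket booked: yes → true
  home-ties score ≥ 1: 0 ≥ 1 is false
  demonstrated funds ≤ 43009 USD: 181873 ≤ 43009 is false
  stated purpose = tourism: business == tourism is false
Combine:
[1.1] false OR false = false
[1.2.1.1] false AND true = false
[1.2.1] NOT false = true
[1.2] NOT true = false
[1.3.1] false OR true = true
[1.3] NOT true = false
[1] false OR false OR false = false
[2.1] true AND true AND true = true
[2.2.2] true AND false = false
[2.2] true → false = false
[2] true OR false = true
[3.1.1.2.1] NOT false = true
[3.1.1.2] NOT true = false
[3.1.1] true → false = false
[3.1] NOT false = true
[3.2.3.1.1] false AND false = false
[3.2.3.1] NOT false = true
[3.2.3] NOT true = false
[3.2] false AND false AND false = false
[3] true → false = false
[root] false OR true OR false = true
Overall: true → granted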